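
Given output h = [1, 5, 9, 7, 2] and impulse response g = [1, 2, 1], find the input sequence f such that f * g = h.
Deconvolve h=[1, 5, 9, 7, 2] by g=[1, 2, 1]. Since g[0]=1, solve forward: f[0] = h[0] / 1 = 1; f[1] = (h[1] - 1×2) / 1 = 3; f[2] = (h[2] - 3×2 - 1×1) / 1 = 2. So f = [1, 3, 2]. Check by forward convolution: h[0] = 1×1 = 1; h[1] = 1×2 + 3×1 = 5; h[2] = 1×1 + 3×2 + 2×1 = 9; h[3] = 3×1 + 2×2 = 7; h[4] = 2×1 = 2

[1, 3, 2]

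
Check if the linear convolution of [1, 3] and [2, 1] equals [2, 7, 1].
Recompute linear convolution of [1, 3] and [2, 1]: y[0] = 1×2 = 2; y[1] = 1×1 + 3×2 = 7; y[2] = 3×1 = 3 → [2, 7, 3]. Compare to given [2, 7, 1]: they differ at index 2: given 1, correct 3, so answer: No

No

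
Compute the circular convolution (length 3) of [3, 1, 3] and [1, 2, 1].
Use y[k] = Σ_j s[j]·t[(k-j) mod 3]. y[0] = 3×1 + 1×1 + 3×2 = 10; y[1] = 3×2 + 1×1 + 3×1 = 10; y[2] = 3×1 + 1×2 + 3×1 = 8. Result: [10, 10, 8]

[10, 10, 8]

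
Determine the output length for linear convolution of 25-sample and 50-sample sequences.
Linear/full convolution length: m + n - 1 = 25 + 50 - 1 = 74

74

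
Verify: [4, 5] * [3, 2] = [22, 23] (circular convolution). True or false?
Recompute circular convolution of [4, 5] and [3, 2]: y[0] = 4×3 + 5×2 = 22; y[1] = 4×2 + 5×3 = 23 → [22, 23]. Given [22, 23] matches, so answer: Yes

Yes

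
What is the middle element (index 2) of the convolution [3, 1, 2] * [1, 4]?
Use y[k] = Σ_i a[i]·b[k-i] at k=2. y[2] = 1×4 + 2×1 = 6

6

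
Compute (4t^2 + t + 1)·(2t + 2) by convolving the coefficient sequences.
Ascending coefficients: a = [1, 1, 4], b = [2, 2]. c[0] = 1×2 = 2; c[1] = 1×2 + 1×2 = 4; c[2] = 1×2 + 4×2 = 10; c[3] = 4×2 = 8. Result coefficients: [2, 4, 10, 8] → 8t^3 + 10t^2 + 4t + 2

8t^3 + 10t^2 + 4t + 2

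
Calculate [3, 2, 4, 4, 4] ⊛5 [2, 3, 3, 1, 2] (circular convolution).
Use y[k] = Σ_j s[j]·t[(k-j) mod 5]. y[0] = 3×2 + 2×2 + 4×1 + 4×3 + 4×3 = 38; y[1] = 3×3 + 2×2 + 4×2 + 4×1 + 4×3 = 37; y[2] = 3×3 + 2×3 + 4×2 + 4×2 + 4×1 = 35; y[3] = 3×1 + 2×3 + 4×3 + 4×2 + 4×2 = 37; y[4] = 3×2 + 2×1 + 4×3 + 4×3 + 4×2 = 40. Result: [38, 37, 35, 37, 40]

[38, 37, 35, 37, 40]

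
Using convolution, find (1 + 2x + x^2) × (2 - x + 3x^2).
Ascending coefficients: a = [1, 2, 1], b = [2, -1, 3]. c[0] = 1×2 = 2; c[1] = 1×-1 + 2×2 = 3; c[2] = 1×3 + 2×-1 + 1×2 = 3; c[3] = 2×3 + 1×-1 = 5; c[4] = 1×3 = 3. Result coefficients: [2, 3, 3, 5, 3] → 2 + 3x + 3x^2 + 5x^3 + 3x^4

2 + 3x + 3x^2 + 5x^3 + 3x^4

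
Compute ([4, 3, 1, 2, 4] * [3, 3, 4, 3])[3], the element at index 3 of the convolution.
Use y[k] = Σ_i a[i]·b[k-i] at k=3. y[3] = 4×3 + 3×4 + 1×3 + 2×3 = 33

33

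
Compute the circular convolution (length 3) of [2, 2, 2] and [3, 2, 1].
Use y[k] = Σ_j f[j]·g[(k-j) mod 3]. y[0] = 2×3 + 2×1 + 2×2 = 12; y[1] = 2×2 + 2×3 + 2×1 = 12; y[2] = 2×1 + 2×2 + 2×3 = 12. Result: [12, 12, 12]

[12, 12, 12]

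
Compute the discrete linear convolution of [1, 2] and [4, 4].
y[0] = 1×4 = 4; y[1] = 1×4 + 2×4 = 12; y[2] = 2×4 = 8

[4, 12, 8]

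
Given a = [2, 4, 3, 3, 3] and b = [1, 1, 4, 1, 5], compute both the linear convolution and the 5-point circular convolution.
Linear: y_lin[0] = 2×1 = 2; y_lin[1] = 2×1 + 4×1 = 6; y_lin[2] = 2×4 + 4×1 + 3×1 = 15; y_lin[3] = 2×1 + 4×4 + 3×1 + 3×1 = 24; y_lin[4] = 2×5 + 4×1 + 3×4 + 3×1 + 3×1 = 32; y_lin[5] = 4×5 + 3×1 + 3×4 + 3×1 = 38; y_lin[6] = 3×5 + 3×1 + 3×4 = 30; y_lin[7] = 3×5 + 3×1 = 18; y_lin[8] = 3×5 = 15 → [2, 6, 15, 24, 32, 38, 30, 18, 15]. Circular (length 5): y[0] = 2×1 + 4×5 + 3×1 + 3×4 + 3×1 = 40; y[1] = 2×1 + 4×1 + 3×5 + 3×1 + 3×4 = 36; y[2] = 2×4 + 4×1 + 3×1 + 3×5 + 3×1 = 33; y[3] = 2×1 + 4×4 + 3×1 + 3×1 + 3×5 = 39; y[4] = 2×5 + 4×1 + 3×4 + 3×1 + 3×1 = 32 → [40, 36, 33, 39, 32]

Linear: [2, 6, 15, 24, 32, 38, 30, 18, 15], Circular: [40, 36, 33, 39, 32]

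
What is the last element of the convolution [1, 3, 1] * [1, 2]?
Use y[k] = Σ_i a[i]·b[k-i] at k=3. y[3] = 1×2 = 2

2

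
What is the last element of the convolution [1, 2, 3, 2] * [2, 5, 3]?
Use y[k] = Σ_i a[i]·b[k-i] at k=5. y[5] = 2×3 = 6

6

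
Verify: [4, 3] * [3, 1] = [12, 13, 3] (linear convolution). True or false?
Recompute linear convolution of [4, 3] and [3, 1]: y[0] = 4×3 = 12; y[1] = 4×1 + 3×3 = 13; y[2] = 3×1 = 3 → [12, 13, 3]. Given [12, 13, 3] matches, so answer: Yes

Yes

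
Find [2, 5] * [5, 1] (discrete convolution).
y[0] = 2×5 = 10; y[1] = 2×1 + 5×5 = 27; y[2] = 5×1 = 5

[10, 27, 5]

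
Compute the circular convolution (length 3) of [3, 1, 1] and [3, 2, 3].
Use y[k] = Σ_j s[j]·t[(k-j) mod 3]. y[0] = 3×3 + 1×3 + 1×2 = 14; y[1] = 3×2 + 1×3 + 1×3 = 12; y[2] = 3×3 + 1×2 + 1×3 = 14. Result: [14, 12, 14]

[14, 12, 14]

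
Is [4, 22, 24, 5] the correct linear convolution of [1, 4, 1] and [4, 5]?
Recompute linear convolution of [1, 4, 1] and [4, 5]: y[0] = 1×4 = 4; y[1] = 1×5 + 4×4 = 21; y[2] = 4×5 + 1×4 = 24; y[3] = 1×5 = 5 → [4, 21, 24, 5]. Compare to given [4, 22, 24, 5]: they differ at index 1: given 22, correct 21, so answer: No

No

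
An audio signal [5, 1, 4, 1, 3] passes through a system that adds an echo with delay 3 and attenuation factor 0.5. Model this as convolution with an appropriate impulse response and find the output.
Direct-path + delayed-attenuated-path model → impulse response h = [1, 0, 0, 0.5] (1 at lag 0, 0.5 at lag 3). Output y[n] = x[n] + 0.5·x[n - 3] (with x[n] = 0 outside 0..4): y[0] = 5 + 0.5×0 = 5; y[1] = 1 + 0.5×0 = 1; y[2] = 4 + 0.5×0 = 4; y[3] = 1 + 0.5×5 = 3.5; y[4] = 3 + 0.5×1 = 3.5; y[5] = 0 + 0.5×4 = 2.0; y[6] = 0 + 0.5×1 = 0.5; y[7] = 0 + 0.5×3 = 1.5. So y = [5, 1, 4, 3.5, 3.5, 2.0, 0.5, 1.5]

[5, 1, 4, 3.5, 3.5, 2.0, 0.5, 1.5]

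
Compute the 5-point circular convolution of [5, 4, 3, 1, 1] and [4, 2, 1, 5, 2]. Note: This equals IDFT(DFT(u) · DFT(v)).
Either evaluate y[k] = Σ_j u[j]·v[(k-j) mod 5] directly, or use IDFT(DFT(u) · DFT(v)). y[0] = 5×4 + 4×2 + 3×5 + 1×1 + 1×2 = 46; y[1] = 5×2 + 4×4 + 3×2 + 1×5 + 1×1 = 38; y[2] = 5×1 + 4×2 + 3×4 + 1×2 + 1×5 = 32; y[3] = 5×5 + 4×1 + 3×2 + 1×4 + 1×2 = 41; y[4] = 5×2 + 4×5 + 3×1 + 1×2 + 1×4 = 39. Result: [46, 38, 32, 41, 39]

[46, 38, 32, 41, 39]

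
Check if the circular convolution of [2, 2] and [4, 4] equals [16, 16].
Recompute circular convolution of [2, 2] and [4, 4]: y[0] = 2×4 + 2×4 = 16; y[1] = 2×4 + 2×4 = 16 → [16, 16]. Given [16, 16] matches, so answer: Yes

Yes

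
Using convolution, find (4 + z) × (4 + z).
Ascending coefficients: a = [4, 1], b = [4, 1]. c[0] = 4×4 = 16; c[1] = 4×1 + 1×4 = 8; c[2] = 1×1 = 1. Result coefficients: [16, 8, 1] → 16 + 8z + z^2

16 + 8z + z^2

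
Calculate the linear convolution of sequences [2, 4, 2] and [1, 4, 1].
y[0] = 2×1 = 2; y[1] = 2×4 + 4×1 = 12; y[2] = 2×1 + 4×4 + 2×1 = 20; y[3] = 4×1 + 2×4 = 12; y[4] = 2×1 = 2

[2, 12, 20, 12, 2]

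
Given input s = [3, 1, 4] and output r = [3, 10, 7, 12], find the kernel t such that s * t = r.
Output length 4 = len(s) + len(t) - 1 ⇒ len(t) = 2. Solve t forward using t[k] = (r[k] - Σ_{i≥1} s[i]·t[k-i]) / s[0]: t[0] = r[0] / s[0] = 3 / 3 = 1; t[1] = (r[1] - 1×1) / s[0] = (10 - 1×1) / 3 = 3. So t = [1, 3]. Forward-check [3, 1, 4] * [1, 3]: r[0] = 3×1 = 3; r[1] = 3×3 + 1×1 = 10; r[2] = 1×3 + 4×1 = 7; r[3] = 4×3 = 12 → [3, 10, 7, 12] ✓

[1, 3]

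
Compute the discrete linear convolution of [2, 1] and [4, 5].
y[0] = 2×4 = 8; y[1] = 2×5 + 1×4 = 14; y[2] = 1×5 = 5

[8, 14, 5]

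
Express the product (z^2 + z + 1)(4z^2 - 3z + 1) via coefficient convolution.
Ascending coefficients: a = [1, 1, 1], b = [1, -3, 4]. c[0] = 1×1 = 1; c[1] = 1×-3 + 1×1 = -2; c[2] = 1×4 + 1×-3 + 1×1 = 2; c[3] = 1×4 + 1×-3 = 1; c[4] = 1×4 = 4. Result coefficients: [1, -2, 2, 1, 4] → 4z^4 + z^3 + 2z^2 - 2z + 1

4z^4 + z^3 + 2z^2 - 2z + 1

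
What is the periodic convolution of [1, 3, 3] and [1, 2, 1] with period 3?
Use y[k] = Σ_j x[j]·h[(k-j) mod 3]. y[0] = 1×1 + 3×1 + 3×2 = 10; y[1] = 1×2 + 3×1 + 3×1 = 8; y[2] = 1×1 + 3×2 + 3×1 = 10. Result: [10, 8, 10]

[10, 8, 10]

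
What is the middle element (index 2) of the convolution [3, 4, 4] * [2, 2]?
Use y[k] = Σ_i a[i]·b[k-i] at k=2. y[2] = 4×2 + 4×2 = 16

16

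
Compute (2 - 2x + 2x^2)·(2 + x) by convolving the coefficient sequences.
Ascending coefficients: a = [2, -2, 2], b = [2, 1]. c[0] = 2×2 = 4; c[1] = 2×1 + -2×2 = -2; c[2] = -2×1 + 2×2 = 2; c[3] = 2×1 = 2. Result coefficients: [4, -2, 2, 2] → 4 - 2x + 2x^2 + 2x^3

4 - 2x + 2x^2 + 2x^3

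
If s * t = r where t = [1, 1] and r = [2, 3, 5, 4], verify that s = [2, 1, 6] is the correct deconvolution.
Forward-compute [2, 1, 6] * [1, 1]: r[0] = 2×1 = 2; r[1] = 2×1 + 1×1 = 3; r[2] = 1×1 + 6×1 = 7; r[3] = 6×1 = 6 → [2, 3, 7, 6]. Does not match given r = [2, 3, 5, 4].

Not verified. [2, 1, 6] * [1, 1] = [2, 3, 7, 6], which differs from [2, 3, 5, 4] at index 2.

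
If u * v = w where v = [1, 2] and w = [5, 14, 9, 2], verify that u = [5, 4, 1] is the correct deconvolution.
Forward-compute [5, 4, 1] * [1, 2]: w[0] = 5×1 = 5; w[1] = 5×2 + 4×1 = 14; w[2] = 4×2 + 1×1 = 9; w[3] = 1×2 = 2 → [5, 14, 9, 2]. Matches given w = [5, 14, 9, 2], so verified.

Verified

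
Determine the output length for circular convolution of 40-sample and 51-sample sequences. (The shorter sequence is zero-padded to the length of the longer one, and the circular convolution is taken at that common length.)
Circular convolution (zero-padding the shorter input) has length max(m, n) = max(40, 51) = 51

51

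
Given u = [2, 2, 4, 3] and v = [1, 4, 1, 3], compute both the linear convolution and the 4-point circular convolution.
Linear: y_lin[0] = 2×1 = 2; y_lin[1] = 2×4 + 2×1 = 10; y_lin[2] = 2×1 + 2×4 + 4×1 = 14; y_lin[3] = 2×3 + 2×1 + 4×4 + 3×1 = 27; y_lin[4] = 2×3 + 4×1 + 3×4 = 22; y_lin[5] = 4×3 + 3×1 = 15; y_lin[6] = 3×3 = 9 → [2, 10, 14, 27, 22, 15, 9]. Circular (length 4): y[0] = 2×1 + 2×3 + 4×1 + 3×4 = 24; y[1] = 2×4 + 2×1 + 4×3 + 3×1 = 25; y[2] = 2×1 + 2×4 + 4×1 + 3×3 = 23; y[3] = 2×3 + 2×1 + 4×4 + 3×1 = 27 → [24, 25, 23, 27]

Linear: [2, 10, 14, 27, 22, 15, 9], Circular: [24, 25, 23, 27]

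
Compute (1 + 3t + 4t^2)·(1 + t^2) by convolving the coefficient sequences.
Ascending coefficients: a = [1, 3, 4], b = [1, 0, 1]. c[0] = 1×1 = 1; c[1] = 1×0 + 3×1 = 3; c[2] = 1×1 + 3×0 + 4×1 = 5; c[3] = 3×1 + 4×0 = 3; c[4] = 4×1 = 4. Result coefficients: [1, 3, 5, 3, 4] → 1 + 3t + 5t^2 + 3t^3 + 4t^4

1 + 3t + 5t^2 + 3t^3 + 4t^4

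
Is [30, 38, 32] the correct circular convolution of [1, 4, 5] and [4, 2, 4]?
Recompute circular convolution of [1, 4, 5] and [4, 2, 4]: y[0] = 1×4 + 4×4 + 5×2 = 30; y[1] = 1×2 + 4×4 + 5×4 = 38; y[2] = 1×4 + 4×2 + 5×4 = 32 → [30, 38, 32]. Given [30, 38, 32] matches, so answer: Yes

Yes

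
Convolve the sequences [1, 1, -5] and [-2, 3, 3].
y[0] = 1×-2 = -2; y[1] = 1×3 + 1×-2 = 1; y[2] = 1×3 + 1×3 + -5×-2 = 16; y[3] = 1×3 + -5×3 = -12; y[4] = -5×3 = -15

[-2, 1, 16, -12, -15]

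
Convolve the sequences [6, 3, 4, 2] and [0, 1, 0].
y[0] = 6×0 = 0; y[1] = 6×1 + 3×0 = 6; y[2] = 6×0 + 3×1 + 4×0 = 3; y[3] = 3×0 + 4×1 + 2×0 = 4; y[4] = 4×0 + 2×1 = 2; y[5] = 2×0 = 0

[0, 6, 3, 4, 2, 0]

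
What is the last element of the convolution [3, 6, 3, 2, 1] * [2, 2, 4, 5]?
Use y[k] = Σ_i a[i]·b[k-i] at k=7. y[7] = 1×5 = 5

5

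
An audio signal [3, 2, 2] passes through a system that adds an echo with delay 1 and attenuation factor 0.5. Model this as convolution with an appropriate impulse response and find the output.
Direct-path + delayed-attenuated-path model → impulse response h = [1, 0.5] (1 at lag 0, 0.5 at lag 1). Output y[n] = x[n] + 0.5·x[n - 1] (with x[n] = 0 outside 0..2): y[0] = 3 + 0.5×0 = 3; y[1] = 2 + 0.5×3 = 3.5; y[2] = 2 + 0.5×2 = 3.0; y[3] = 0 + 0.5×2 = 1.0. So y = [3, 3.5, 3.0, 1.0]

[3, 3.5, 3.0, 1.0]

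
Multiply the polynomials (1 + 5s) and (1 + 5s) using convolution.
Ascending coefficients: a = [1, 5], b = [1, 5]. c[0] = 1×1 = 1; c[1] = 1×5 + 5×1 = 10; c[2] = 5×5 = 25. Result coefficients: [1, 10, 25] → 1 + 10s + 25s^2

1 + 10s + 25s^2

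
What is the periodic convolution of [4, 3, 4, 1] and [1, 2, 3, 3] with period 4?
Use y[k] = Σ_j x[j]·h[(k-j) mod 4]. y[0] = 4×1 + 3×3 + 4×3 + 1×2 = 27; y[1] = 4×2 + 3×1 + 4×3 + 1×3 = 26; y[2] = 4×3 + 3×2 + 4×1 + 1×3 = 25; y[3] = 4×3 + 3×3 + 4×2 + 1×1 = 30. Result: [27, 26, 25, 30]

[27, 26, 25, 30]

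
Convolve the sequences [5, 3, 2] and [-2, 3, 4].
y[0] = 5×-2 = -10; y[1] = 5×3 + 3×-2 = 9; y[2] = 5×4 + 3×3 + 2×-2 = 25; y[3] = 3×4 + 2×3 = 18; y[4] = 2×4 = 8

[-10, 9, 25, 18, 8]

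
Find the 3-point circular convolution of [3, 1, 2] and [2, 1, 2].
Use y[k] = Σ_j x[j]·h[(k-j) mod 3]. y[0] = 3×2 + 1×2 + 2×1 = 10; y[1] = 3×1 + 1×2 + 2×2 = 9; y[2] = 3×2 + 1×1 + 2×2 = 11. Result: [10, 9, 11]

[10, 9, 11]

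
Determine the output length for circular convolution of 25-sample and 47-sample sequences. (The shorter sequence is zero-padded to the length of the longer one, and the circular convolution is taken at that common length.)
Circular convolution (zero-padding the shorter input) has length max(m, n) = max(25, 47) = 47

47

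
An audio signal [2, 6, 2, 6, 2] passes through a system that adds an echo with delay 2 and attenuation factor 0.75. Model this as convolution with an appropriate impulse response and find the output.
Direct-path + delayed-attenuated-path model → impulse response h = [1, 0, 0.75] (1 at lag 0, 0.75 at lag 2). Output y[n] = x[n] + 0.75·x[n - 2] (with x[n] = 0 outside 0..4): y[0] = 2 + 0.75×0 = 2; y[1] = 6 + 0.75×0 = 6; y[2] = 2 + 0.75×2 = 3.5; y[3] = 6 + 0.75×6 = 10.5; y[4] = 2 + 0.75×2 = 3.5; y[5] = 0 + 0.75×6 = 4.5; y[6] = 0 + 0.75×2 = 1.5. So y = [2, 6, 3.5, 10.5, 3.5, 4.5, 1.5]

[2, 6, 3.5, 10.5, 3.5, 4.5, 1.5]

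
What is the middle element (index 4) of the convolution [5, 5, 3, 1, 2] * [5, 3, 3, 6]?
Use y[k] = Σ_i a[i]·b[k-i] at k=4. y[4] = 5×6 + 3×3 + 1×3 + 2×5 = 52

52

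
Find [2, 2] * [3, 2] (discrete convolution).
y[0] = 2×3 = 6; y[1] = 2×2 + 2×3 = 10; y[2] = 2×2 = 4

[6, 10, 4]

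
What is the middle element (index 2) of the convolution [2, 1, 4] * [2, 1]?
Use y[k] = Σ_i a[i]·b[k-i] at k=2. y[2] = 1×1 + 4×2 = 9

9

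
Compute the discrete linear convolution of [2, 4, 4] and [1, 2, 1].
y[0] = 2×1 = 2; y[1] = 2×2 + 4×1 = 8; y[2] = 2×1 + 4×2 + 4×1 = 14; y[3] = 4×1 + 4×2 = 12; y[4] = 4×1 = 4

[2, 8, 14, 12, 4]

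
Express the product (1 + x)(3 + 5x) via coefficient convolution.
Ascending coefficients: a = [1, 1], b = [3, 5]. c[0] = 1×3 = 3; c[1] = 1×5 + 1×3 = 8; c[2] = 1×5 = 5. Result coefficients: [3, 8, 5] → 3 + 8x + 5x^2

3 + 8x + 5x^2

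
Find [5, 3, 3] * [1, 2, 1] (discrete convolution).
y[0] = 5×1 = 5; y[1] = 5×2 + 3×1 = 13; y[2] = 5×1 + 3×2 + 3×1 = 14; y[3] = 3×1 + 3×2 = 9; y[4] = 3×1 = 3

[5, 13, 14, 9, 3]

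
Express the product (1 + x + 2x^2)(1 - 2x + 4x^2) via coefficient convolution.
Ascending coefficients: a = [1, 1, 2], b = [1, -2, 4]. c[0] = 1×1 = 1; c[1] = 1×-2 + 1×1 = -1; c[2] = 1×4 + 1×-2 + 2×1 = 4; c[3] = 1×4 + 2×-2 = 0; c[4] = 2×4 = 8. Result coefficients: [1, -1, 4, 0, 8] → 1 - x + 4x^2 + 8x^4

1 - x + 4x^2 + 8x^4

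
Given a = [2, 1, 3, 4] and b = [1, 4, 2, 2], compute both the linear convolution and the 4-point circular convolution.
Linear: y_lin[0] = 2×1 = 2; y_lin[1] = 2×4 + 1×1 = 9; y_lin[2] = 2×2 + 1×4 + 3×1 = 11; y_lin[3] = 2×2 + 1×2 + 3×4 + 4×1 = 22; y_lin[4] = 1×2 + 3×2 + 4×4 = 24; y_lin[5] = 3×2 + 4×2 = 14; y_lin[6] = 4×2 = 8 → [2, 9, 11, 22, 24, 14, 8]. Circular (length 4): y[0] = 2×1 + 1×2 + 3×2 + 4×4 = 26; y[1] = 2×4 + 1×1 + 3×2 + 4×2 = 23; y[2] = 2×2 + 1×4 + 3×1 + 4×2 = 19; y[3] = 2×2 + 1×2 + 3×4 + 4×1 = 22 → [26, 23, 19, 22]

Linear: [2, 9, 11, 22, 24, 14, 8], Circular: [26, 23, 19, 22]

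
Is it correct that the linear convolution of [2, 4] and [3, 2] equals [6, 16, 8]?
Recompute linear convolution of [2, 4] and [3, 2]: y[0] = 2×3 = 6; y[1] = 2×2 + 4×3 = 16; y[2] = 4×2 = 8 → [6, 16, 8]. Given [6, 16, 8] matches, so answer: Yes

Yes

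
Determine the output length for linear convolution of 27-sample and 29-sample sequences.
Linear/full convolution length: m + n - 1 = 27 + 29 - 1 = 55

55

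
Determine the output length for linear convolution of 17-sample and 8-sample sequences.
Linear/full convolution length: m + n - 1 = 17 + 8 - 1 = 24

24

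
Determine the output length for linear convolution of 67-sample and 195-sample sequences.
Linear/full convolution length: m + n - 1 = 67 + 195 - 1 = 261

261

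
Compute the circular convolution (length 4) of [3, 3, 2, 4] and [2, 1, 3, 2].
Use y[k] = Σ_j a[j]·b[(k-j) mod 4]. y[0] = 3×2 + 3×2 + 2×3 + 4×1 = 22; y[1] = 3×1 + 3×2 + 2×2 + 4×3 = 25; y[2] = 3×3 + 3×1 + 2×2 + 4×2 = 24; y[3] = 3×2 + 3×3 + 2×1 + 4×2 = 25. Result: [22, 25, 24, 25]

[22, 25, 24, 25]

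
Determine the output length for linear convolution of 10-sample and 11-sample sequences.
Linear/full convolution length: m + n - 1 = 10 + 11 - 1 = 20

20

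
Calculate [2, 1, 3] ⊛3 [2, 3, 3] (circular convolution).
Use y[k] = Σ_j u[j]·v[(k-j) mod 3]. y[0] = 2×2 + 1×3 + 3×3 = 16; y[1] = 2×3 + 1×2 + 3×3 = 17; y[2] = 2×3 + 1×3 + 3×2 = 15. Result: [16, 17, 15]

[16, 17, 15]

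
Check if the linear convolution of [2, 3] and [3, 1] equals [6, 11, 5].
Recompute linear convolution of [2, 3] and [3, 1]: y[0] = 2×3 = 6; y[1] = 2×1 + 3×3 = 11; y[2] = 3×1 = 3 → [6, 11, 3]. Compare to given [6, 11, 5]: they differ at index 2: given 5, correct 3, so answer: No

No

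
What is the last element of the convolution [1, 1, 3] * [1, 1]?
Use y[k] = Σ_i a[i]·b[k-i] at k=3. y[3] = 3×1 = 3

3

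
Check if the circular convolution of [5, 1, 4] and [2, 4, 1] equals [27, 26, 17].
Recompute circular convolution of [5, 1, 4] and [2, 4, 1]: y[0] = 5×2 + 1×1 + 4×4 = 27; y[1] = 5×4 + 1×2 + 4×1 = 26; y[2] = 5×1 + 1×4 + 4×2 = 17 → [27, 26, 17]. Given [27, 26, 17] matches, so answer: Yes

Yes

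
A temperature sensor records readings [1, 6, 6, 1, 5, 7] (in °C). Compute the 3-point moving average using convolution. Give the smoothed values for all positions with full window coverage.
3-point moving average kernel = [1, 1, 1]. Apply in 'valid' mode (full window coverage): avg[0] = (1 + 6 + 6) / 3 = 4.33; avg[1] = (6 + 6 + 1) / 3 = 4.33; avg[2] = (6 + 1 + 5) / 3 = 4.0; avg[3] = (1 + 5 + 7) / 3 = 4.33. Smoothed values: [4.33, 4.33, 4.0, 4.33]

[4.33, 4.33, 4.0, 4.33]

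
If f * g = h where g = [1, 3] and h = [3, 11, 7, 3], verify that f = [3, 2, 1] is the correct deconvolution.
Forward-compute [3, 2, 1] * [1, 3]: h[0] = 3×1 = 3; h[1] = 3×3 + 2×1 = 11; h[2] = 2×3 + 1×1 = 7; h[3] = 1×3 = 3 → [3, 11, 7, 3]. Matches given h = [3, 11, 7, 3], so verified.

Verified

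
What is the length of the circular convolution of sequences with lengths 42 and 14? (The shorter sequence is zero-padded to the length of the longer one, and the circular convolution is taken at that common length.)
Circular convolution (zero-padding the shorter input) has length max(m, n) = max(42, 14) = 42

42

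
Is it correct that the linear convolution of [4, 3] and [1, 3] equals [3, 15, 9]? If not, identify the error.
Recompute linear convolution of [4, 3] and [1, 3]: y[0] = 4×1 = 4; y[1] = 4×3 + 3×1 = 15; y[2] = 3×3 = 9 → [4, 15, 9]. Compare to given [3, 15, 9]: they differ at index 0: given 3, correct 4, so answer: No

No. Error at index 0: given 3, correct 4.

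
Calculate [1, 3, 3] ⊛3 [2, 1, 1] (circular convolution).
Use y[k] = Σ_j s[j]·t[(k-j) mod 3]. y[0] = 1×2 + 3×1 + 3×1 = 8; y[1] = 1×1 + 3×2 + 3×1 = 10; y[2] = 1×1 + 3×1 + 3×2 = 10. Result: [8, 10, 10]

[8, 10, 10]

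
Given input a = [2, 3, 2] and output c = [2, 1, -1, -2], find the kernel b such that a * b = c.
Output length 4 = len(a) + len(b) - 1 ⇒ len(b) = 2. Solve b forward using b[k] = (c[k] - Σ_{i≥1} a[i]·b[k-i]) / a[0]: b[0] = c[0] / a[0] = 2 / 2 = 1; b[1] = (c[1] - 3×1) / a[0] = (1 - 3×1) / 2 = -1. So b = [1, -1]. Forward-check [2, 3, 2] * [1, -1]: c[0] = 2×1 = 2; c[1] = 2×-1 + 3×1 = 1; c[2] = 3×-1 + 2×1 = -1; c[3] = 2×-1 = -2 → [2, 1, -1, -2] ✓

[1, -1]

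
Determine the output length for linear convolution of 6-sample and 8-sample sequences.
Linear/full convolution length: m + n - 1 = 6 + 8 - 1 = 13

13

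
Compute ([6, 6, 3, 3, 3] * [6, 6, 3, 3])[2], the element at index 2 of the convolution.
Use y[k] = Σ_i a[i]·b[k-i] at k=2. y[2] = 6×3 + 6×6 + 3×6 = 72

72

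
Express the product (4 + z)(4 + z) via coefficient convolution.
Ascending coefficients: a = [4, 1], b = [4, 1]. c[0] = 4×4 = 16; c[1] = 4×1 + 1×4 = 8; c[2] = 1×1 = 1. Result coefficients: [16, 8, 1] → 16 + 8z + z^2

16 + 8z + z^2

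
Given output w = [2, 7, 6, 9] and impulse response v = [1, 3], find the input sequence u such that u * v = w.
Deconvolve w=[2, 7, 6, 9] by v=[1, 3]. Since v[0]=1, solve forward: u[0] = w[0] / 1 = 2; u[1] = (w[1] - 2×3) / 1 = 1; u[2] = (w[2] - 1×3) / 1 = 3. So u = [2, 1, 3]. Check by forward convolution: w[0] = 2×1 = 2; w[1] = 2×3 + 1×1 = 7; w[2] = 1×3 + 3×1 = 6; w[3] = 3×3 = 9

[2, 1, 3]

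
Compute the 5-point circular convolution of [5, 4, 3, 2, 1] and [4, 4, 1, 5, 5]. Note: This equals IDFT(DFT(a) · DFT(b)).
Either evaluate y[k] = Σ_j a[j]·b[(k-j) mod 5] directly, or use IDFT(DFT(a) · DFT(b)). y[0] = 5×4 + 4×5 + 3×5 + 2×1 + 1×4 = 61; y[1] = 5×4 + 4×4 + 3×5 + 2×5 + 1×1 = 62; y[2] = 5×1 + 4×4 + 3×4 + 2×5 + 1×5 = 48; y[3] = 5×5 + 4×1 + 3×4 + 2×4 + 1×5 = 54; y[4] = 5×5 + 4×5 + 3×1 + 2×4 + 1×4 = 60. Result: [61, 62, 48, 54, 60]

[61, 62, 48, 54, 60]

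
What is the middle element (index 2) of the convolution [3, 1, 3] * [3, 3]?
Use y[k] = Σ_i a[i]·b[k-i] at k=2. y[2] = 1×3 + 3×3 = 12

12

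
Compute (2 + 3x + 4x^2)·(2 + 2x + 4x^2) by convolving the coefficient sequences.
Ascending coefficients: a = [2, 3, 4], b = [2, 2, 4]. c[0] = 2×2 = 4; c[1] = 2×2 + 3×2 = 10; c[2] = 2×4 + 3×2 + 4×2 = 22; c[3] = 3×4 + 4×2 = 20; c[4] = 4×4 = 16. Result coefficients: [4, 10, 22, 20, 16] → 4 + 10x + 22x^2 + 20x^3 + 16x^4

4 + 10x + 22x^2 + 20x^3 + 16x^4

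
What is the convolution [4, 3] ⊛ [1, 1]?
y[0] = 4×1 = 4; y[1] = 4×1 + 3×1 = 7; y[2] = 3×1 = 3

[4, 7, 3]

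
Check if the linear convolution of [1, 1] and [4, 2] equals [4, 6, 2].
Recompute linear convolution of [1, 1] and [4, 2]: y[0] = 1×4 = 4; y[1] = 1×2 + 1×4 = 6; y[2] = 1×2 = 2 → [4, 6, 2]. Given [4, 6, 2] matches, so answer: Yes

Yes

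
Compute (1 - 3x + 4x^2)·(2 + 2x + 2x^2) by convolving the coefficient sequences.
Ascending coefficients: a = [1, -3, 4], b = [2, 2, 2]. c[0] = 1×2 = 2; c[1] = 1×2 + -3×2 = -4; c[2] = 1×2 + -3×2 + 4×2 = 4; c[3] = -3×2 + 4×2 = 2; c[4] = 4×2 = 8. Result coefficients: [2, -4, 4, 2, 8] → 2 - 4x + 4x^2 + 2x^3 + 8x^4

2 - 4x + 4x^2 + 2x^3 + 8x^4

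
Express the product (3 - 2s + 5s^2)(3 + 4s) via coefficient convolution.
Ascending coefficients: a = [3, -2, 5], b = [3, 4]. c[0] = 3×3 = 9; c[1] = 3×4 + -2×3 = 6; c[2] = -2×4 + 5×3 = 7; c[3] = 5×4 = 20. Result coefficients: [9, 6, 7, 20] → 9 + 6s + 7s^2 + 20s^3

9 + 6s + 7s^2 + 20s^3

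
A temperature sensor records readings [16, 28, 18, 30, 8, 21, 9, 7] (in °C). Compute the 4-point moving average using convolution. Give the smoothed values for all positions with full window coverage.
4-point moving average kernel = [1, 1, 1, 1]. Apply in 'valid' mode (full window coverage): avg[0] = (16 + 28 + 18 + 30) / 4 = 23.0; avg[1] = (28 + 18 + 30 + 8) / 4 = 21.0; avg[2] = (18 + 30 + 8 + 21) / 4 = 19.25; avg[3] = (30 + 8 + 21 + 9) / 4 = 17.0; avg[4] = (8 + 21 + 9 + 7) / 4 = 11.25. Smoothed values: [23.0, 21.0, 19.25, 17.0, 11.25]

[23.0, 21.0, 19.25, 17.0, 11.25]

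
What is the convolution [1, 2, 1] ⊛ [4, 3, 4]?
y[0] = 1×4 = 4; y[1] = 1×3 + 2×4 = 11; y[2] = 1×4 + 2×3 + 1×4 = 14; y[3] = 2×4 + 1×3 = 11; y[4] = 1×4 = 4

[4, 11, 14, 11, 4]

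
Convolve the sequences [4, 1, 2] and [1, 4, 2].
y[0] = 4×1 = 4; y[1] = 4×4 + 1×1 = 17; y[2] = 4×2 + 1×4 + 2×1 = 14; y[3] = 1×2 + 2×4 = 10; y[4] = 2×2 = 4

[4, 17, 14, 10, 4]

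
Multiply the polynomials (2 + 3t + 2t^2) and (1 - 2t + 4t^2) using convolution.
Ascending coefficients: a = [2, 3, 2], b = [1, -2, 4]. c[0] = 2×1 = 2; c[1] = 2×-2 + 3×1 = -1; c[2] = 2×4 + 3×-2 + 2×1 = 4; c[3] = 3×4 + 2×-2 = 8; c[4] = 2×4 = 8. Result coefficients: [2, -1, 4, 8, 8] → 2 - t + 4t^2 + 8t^3 + 8t^4

2 - t + 4t^2 + 8t^3 + 8t^4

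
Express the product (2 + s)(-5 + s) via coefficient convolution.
Ascending coefficients: a = [2, 1], b = [-5, 1]. c[0] = 2×-5 = -10; c[1] = 2×1 + 1×-5 = -3; c[2] = 1×1 = 1. Result coefficients: [-10, -3, 1] → -10 - 3s + s^2

-10 - 3s + s^2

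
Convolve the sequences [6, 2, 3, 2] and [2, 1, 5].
y[0] = 6×2 = 12; y[1] = 6×1 + 2×2 = 10; y[2] = 6×5 + 2×1 + 3×2 = 38; y[3] = 2×5 + 3×1 + 2×2 = 17; y[4] = 3×5 + 2×1 = 17; y[5] = 2×5 = 10

[12, 10, 38, 17, 17, 10]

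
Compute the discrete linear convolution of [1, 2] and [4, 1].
y[0] = 1×4 = 4; y[1] = 1×1 + 2×4 = 9; y[2] = 2×1 = 2

[4, 9, 2]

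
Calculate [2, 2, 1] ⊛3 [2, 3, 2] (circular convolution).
Use y[k] = Σ_j x[j]·h[(k-j) mod 3]. y[0] = 2×2 + 2×2 + 1×3 = 11; y[1] = 2×3 + 2×2 + 1×2 = 12; y[2] = 2×2 + 2×3 + 1×2 = 12. Result: [11, 12, 12]

[11, 12, 12]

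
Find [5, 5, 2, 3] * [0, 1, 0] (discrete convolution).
y[0] = 5×0 = 0; y[1] = 5×1 + 5×0 = 5; y[2] = 5×0 + 5×1 + 2×0 = 5; y[3] = 5×0 + 2×1 + 3×0 = 2; y[4] = 2×0 + 3×1 = 3; y[5] = 3×0 = 0

[0, 5, 5, 2, 3, 0]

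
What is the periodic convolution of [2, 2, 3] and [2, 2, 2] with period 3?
Use y[k] = Σ_j f[j]·g[(k-j) mod 3]. y[0] = 2×2 + 2×2 + 3×2 = 14; y[1] = 2×2 + 2×2 + 3×2 = 14; y[2] = 2×2 + 2×2 + 3×2 = 14. Result: [14, 14, 14]

[14, 14, 14]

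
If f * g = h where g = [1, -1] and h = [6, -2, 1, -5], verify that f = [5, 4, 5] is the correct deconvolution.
Forward-compute [5, 4, 5] * [1, -1]: h[0] = 5×1 = 5; h[1] = 5×-1 + 4×1 = -1; h[2] = 4×-1 + 5×1 = 1; h[3] = 5×-1 = -5 → [5, -1, 1, -5]. Does not match given h = [6, -2, 1, -5].

Not verified. [5, 4, 5] * [1, -1] = [5, -1, 1, -5], which differs from [6, -2, 1, -5] at index 0.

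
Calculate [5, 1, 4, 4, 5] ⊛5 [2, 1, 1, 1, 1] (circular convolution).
Use y[k] = Σ_j x[j]·h[(k-j) mod 5]. y[0] = 5×2 + 1×1 + 4×1 + 4×1 + 5×1 = 24; y[1] = 5×1 + 1×2 + 4×1 + 4×1 + 5×1 = 20; y[2] = 5×1 + 1×1 + 4×2 + 4×1 + 5×1 = 23; y[3] = 5×1 + 1×1 + 4×1 + 4×2 + 5×1 = 23; y[4] = 5×1 + 1×1 + 4×1 + 4×1 + 5×2 = 24. Result: [24, 20, 23, 23, 24]

[24, 20, 23, 23, 24]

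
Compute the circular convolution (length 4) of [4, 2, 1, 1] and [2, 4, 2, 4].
Use y[k] = Σ_j u[j]·v[(k-j) mod 4]. y[0] = 4×2 + 2×4 + 1×2 + 1×4 = 22; y[1] = 4×4 + 2×2 + 1×4 + 1×2 = 26; y[2] = 4×2 + 2×4 + 1×2 + 1×4 = 22; y[3] = 4×4 + 2×2 + 1×4 + 1×2 = 26. Result: [22, 26, 22, 26]

[22, 26, 22, 26]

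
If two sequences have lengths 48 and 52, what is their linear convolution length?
Linear/full convolution length: m + n - 1 = 48 + 52 - 1 = 99

99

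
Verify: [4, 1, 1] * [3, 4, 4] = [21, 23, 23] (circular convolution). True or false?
Recompute circular convolution of [4, 1, 1] and [3, 4, 4]: y[0] = 4×3 + 1×4 + 1×4 = 20; y[1] = 4×4 + 1×3 + 1×4 = 23; y[2] = 4×4 + 1×4 + 1×3 = 23 → [20, 23, 23]. Compare to given [21, 23, 23]: they differ at index 0: given 21, correct 20, so answer: No

No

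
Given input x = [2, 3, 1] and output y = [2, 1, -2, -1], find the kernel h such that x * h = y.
Output length 4 = len(x) + len(h) - 1 ⇒ len(h) = 2. Solve h forward using h[k] = (y[k] - Σ_{i≥1} x[i]·h[k-i]) / x[0]: h[0] = y[0] / x[0] = 2 / 2 = 1; h[1] = (y[1] - 3×1) / x[0] = (1 - 3×1) / 2 = -1. So h = [1, -1]. Forward-check [2, 3, 1] * [1, -1]: y[0] = 2×1 = 2; y[1] = 2×-1 + 3×1 = 1; y[2] = 3×-1 + 1×1 = -2; y[3] = 1×-1 = -1 → [2, 1, -2, -1] ✓

[1, -1]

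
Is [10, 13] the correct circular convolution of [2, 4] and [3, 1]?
Recompute circular convolution of [2, 4] and [3, 1]: y[0] = 2×3 + 4×1 = 10; y[1] = 2×1 + 4×3 = 14 → [10, 14]. Compare to given [10, 13]: they differ at index 1: given 13, correct 14, so answer: No

No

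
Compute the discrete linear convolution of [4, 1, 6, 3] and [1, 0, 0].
y[0] = 4×1 = 4; y[1] = 4×0 + 1×1 = 1; y[2] = 4×0 + 1×0 + 6×1 = 6; y[3] = 1×0 + 6×0 + 3×1 = 3; y[4] = 6×0 + 3×0 = 0; y[5] = 3×0 = 0

[4, 1, 6, 3, 0, 0]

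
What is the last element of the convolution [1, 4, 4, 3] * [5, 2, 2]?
Use y[k] = Σ_i a[i]·b[k-i] at k=5. y[5] = 3×2 = 6

6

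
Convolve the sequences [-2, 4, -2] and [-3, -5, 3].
y[0] = -2×-3 = 6; y[1] = -2×-5 + 4×-3 = -2; y[2] = -2×3 + 4×-5 + -2×-3 = -20; y[3] = 4×3 + -2×-5 = 22; y[4] = -2×3 = -6

[6, -2, -20, 22, -6]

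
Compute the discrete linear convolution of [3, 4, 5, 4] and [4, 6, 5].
y[0] = 3×4 = 12; y[1] = 3×6 + 4×4 = 34; y[2] = 3×5 + 4×6 + 5×4 = 59; y[3] = 4×5 + 5×6 + 4×4 = 66; y[4] = 5×5 + 4×6 = 49; y[5] = 4×5 = 20

[12, 34, 59, 66, 49, 20]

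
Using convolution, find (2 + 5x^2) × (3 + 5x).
Ascending coefficients: a = [2, 0, 5], b = [3, 5]. c[0] = 2×3 = 6; c[1] = 2×5 + 0×3 = 10; c[2] = 0×5 + 5×3 = 15; c[3] = 5×5 = 25. Result coefficients: [6, 10, 15, 25] → 6 + 10x + 15x^2 + 25x^3

6 + 10x + 15x^2 + 25x^3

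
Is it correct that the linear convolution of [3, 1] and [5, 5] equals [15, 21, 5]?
Recompute linear convolution of [3, 1] and [5, 5]: y[0] = 3×5 = 15; y[1] = 3×5 + 1×5 = 20; y[2] = 1×5 = 5 → [15, 20, 5]. Compare to given [15, 21, 5]: they differ at index 1: given 21, correct 20, so answer: No

No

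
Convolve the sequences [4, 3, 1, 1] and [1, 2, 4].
y[0] = 4×1 = 4; y[1] = 4×2 + 3×1 = 11; y[2] = 4×4 + 3×2 + 1×1 = 23; y[3] = 3×4 + 1×2 + 1×1 = 15; y[4] = 1×4 + 1×2 = 6; y[5] = 1×4 = 4

[4, 11, 23, 15, 6, 4]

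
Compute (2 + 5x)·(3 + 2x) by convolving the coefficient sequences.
Ascending coefficients: a = [2, 5], b = [3, 2]. c[0] = 2×3 = 6; c[1] = 2×2 + 5×3 = 19; c[2] = 5×2 = 10. Result coefficients: [6, 19, 10] → 6 + 19x + 10x^2

6 + 19x + 10x^2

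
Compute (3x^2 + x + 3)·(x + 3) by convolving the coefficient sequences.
Ascending coefficients: a = [3, 1, 3], b = [3, 1]. c[0] = 3×3 = 9; c[1] = 3×1 + 1×3 = 6; c[2] = 1×1 + 3×3 = 10; c[3] = 3×1 = 3. Result coefficients: [9, 6, 10, 3] → 3x^3 + 10x^2 + 6x + 9

3x^3 + 10x^2 + 6x + 9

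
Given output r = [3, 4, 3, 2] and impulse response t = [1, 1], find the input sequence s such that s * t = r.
Deconvolve r=[3, 4, 3, 2] by t=[1, 1]. Since t[0]=1, solve forward: s[0] = r[0] / 1 = 3; s[1] = (r[1] - 3×1) / 1 = 1; s[2] = (r[2] - 1×1) / 1 = 2. So s = [3, 1, 2]. Check by forward convolution: r[0] = 3×1 = 3; r[1] = 3×1 + 1×1 = 4; r[2] = 1×1 + 2×1 = 3; r[3] = 2×1 = 2

[3, 1, 2]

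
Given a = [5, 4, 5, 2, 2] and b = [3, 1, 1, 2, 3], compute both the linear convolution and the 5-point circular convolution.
Linear: y_lin[0] = 5×3 = 15; y_lin[1] = 5×1 + 4×3 = 17; y_lin[2] = 5×1 + 4×1 + 5×3 = 24; y_lin[3] = 5×2 + 4×1 + 5×1 + 2×3 = 25; y_lin[4] = 5×3 + 4×2 + 5×1 + 2×1 + 2×3 = 36; y_lin[5] = 4×3 + 5×2 + 2×1 + 2×1 = 26; y_lin[6] = 5×3 + 2×2 + 2×1 = 21; y_lin[7] = 2×3 + 2×2 = 10; y_lin[8] = 2×3 = 6 → [15, 17, 24, 25, 36, 26, 21, 10, 6]. Circular (length 5): y[0] = 5×3 + 4×3 + 5×2 + 2×1 + 2×1 = 41; y[1] = 5×1 + 4×3 + 5×3 + 2×2 + 2×1 = 38; y[2] = 5×1 + 4×1 + 5×3 + 2×3 + 2×2 = 34; y[3] = 5×2 + 4×1 + 5×1 + 2×3 + 2×3 = 31; y[4] = 5×3 + 4×2 + 5×1 + 2×1 + 2×3 = 36 → [41, 38, 34, 31, 36]

Linear: [15, 17, 24, 25, 36, 26, 21, 10, 6], Circular: [41, 38, 34, 31, 36]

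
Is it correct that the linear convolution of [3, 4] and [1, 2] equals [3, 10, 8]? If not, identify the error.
Recompute linear convolution of [3, 4] and [1, 2]: y[0] = 3×1 = 3; y[1] = 3×2 + 4×1 = 10; y[2] = 4×2 = 8 → [3, 10, 8]. Given [3, 10, 8] matches, so answer: Yes

Yes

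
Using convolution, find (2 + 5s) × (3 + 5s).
Ascending coefficients: a = [2, 5], b = [3, 5]. c[0] = 2×3 = 6; c[1] = 2×5 + 5×3 = 25; c[2] = 5×5 = 25. Result coefficients: [6, 25, 25] → 6 + 25s + 25s^2

6 + 25s + 25s^2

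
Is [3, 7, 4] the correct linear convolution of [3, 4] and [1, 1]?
Recompute linear convolution of [3, 4] and [1, 1]: y[0] = 3×1 = 3; y[1] = 3×1 + 4×1 = 7; y[2] = 4×1 = 4 → [3, 7, 4]. Given [3, 7, 4] matches, so answer: Yes

Yes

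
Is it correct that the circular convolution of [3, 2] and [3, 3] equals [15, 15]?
Recompute circular convolution of [3, 2] and [3, 3]: y[0] = 3×3 + 2×3 = 15; y[1] = 3×3 + 2×3 = 15 → [15, 15]. Given [15, 15] matches, so answer: Yes

Yes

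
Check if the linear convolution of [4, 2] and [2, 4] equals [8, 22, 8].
Recompute linear convolution of [4, 2] and [2, 4]: y[0] = 4×2 = 8; y[1] = 4×4 + 2×2 = 20; y[2] = 2×4 = 8 → [8, 20, 8]. Compare to given [8, 22, 8]: they differ at index 1: given 22, correct 20, so answer: No

No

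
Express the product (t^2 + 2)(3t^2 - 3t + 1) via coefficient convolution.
Ascending coefficients: a = [2, 0, 1], b = [1, -3, 3]. c[0] = 2×1 = 2; c[1] = 2×-3 + 0×1 = -6; c[2] = 2×3 + 0×-3 + 1×1 = 7; c[3] = 0×3 + 1×-3 = -3; c[4] = 1×3 = 3. Result coefficients: [2, -6, 7, -3, 3] → 3t^4 - 3t^3 + 7t^2 - 6t + 2

3t^4 - 3t^3 + 7t^2 - 6t + 2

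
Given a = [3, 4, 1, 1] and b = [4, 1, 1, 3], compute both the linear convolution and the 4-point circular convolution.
Linear: y_lin[0] = 3×4 = 12; y_lin[1] = 3×1 + 4×4 = 19; y_lin[2] = 3×1 + 4×1 + 1×4 = 11; y_lin[3] = 3×3 + 4×1 + 1×1 + 1×4 = 18; y_lin[4] = 4×3 + 1×1 + 1×1 = 14; y_lin[5] = 1×3 + 1×1 = 4; y_lin[6] = 1×3 = 3 → [12, 19, 11, 18, 14, 4, 3]. Circular (length 4): y[0] = 3×4 + 4×3 + 1×1 + 1×1 = 26; y[1] = 3×1 + 4×4 + 1×3 + 1×1 = 23; y[2] = 3×1 + 4×1 + 1×4 + 1×3 = 14; y[3] = 3×3 + 4×1 + 1×1 + 1×4 = 18 → [26, 23, 14, 18]

Linear: [12, 19, 11, 18, 14, 4, 3], Circular: [26, 23, 14, 18]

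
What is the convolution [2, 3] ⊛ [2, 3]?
y[0] = 2×2 = 4; y[1] = 2×3 + 3×2 = 12; y[2] = 3×3 = 9

[4, 12, 9]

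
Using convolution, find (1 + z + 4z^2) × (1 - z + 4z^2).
Ascending coefficients: a = [1, 1, 4], b = [1, -1, 4]. c[0] = 1×1 = 1; c[1] = 1×-1 + 1×1 = 0; c[2] = 1×4 + 1×-1 + 4×1 = 7; c[3] = 1×4 + 4×-1 = 0; c[4] = 4×4 = 16. Result coefficients: [1, 0, 7, 0, 16] → 1 + 7z^2 + 16z^4

1 + 7z^2 + 16z^4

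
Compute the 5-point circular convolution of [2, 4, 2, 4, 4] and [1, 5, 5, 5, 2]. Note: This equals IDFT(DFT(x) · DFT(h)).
Either evaluate y[k] = Σ_j x[j]·h[(k-j) mod 5] directly, or use IDFT(DFT(x) · DFT(h)). y[0] = 2×1 + 4×2 + 2×5 + 4×5 + 4×5 = 60; y[1] = 2×5 + 4×1 + 2×2 + 4×5 + 4×5 = 58; y[2] = 2×5 + 4×5 + 2×1 + 4×2 + 4×5 = 60; y[3] = 2×5 + 4×5 + 2×5 + 4×1 + 4×2 = 52; y[4] = 2×2 + 4×5 + 2×5 + 4×5 + 4×1 = 58. Result: [60, 58, 60, 52, 58]

[60, 58, 60, 52, 58]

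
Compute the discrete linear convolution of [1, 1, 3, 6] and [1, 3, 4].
y[0] = 1×1 = 1; y[1] = 1×3 + 1×1 = 4; y[2] = 1×4 + 1×3 + 3×1 = 10; y[3] = 1×4 + 3×3 + 6×1 = 19; y[4] = 3×4 + 6×3 = 30; y[5] = 6×4 = 24

[1, 4, 10, 19, 30, 24]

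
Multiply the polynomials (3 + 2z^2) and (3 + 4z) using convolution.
Ascending coefficients: a = [3, 0, 2], b = [3, 4]. c[0] = 3×3 = 9; c[1] = 3×4 + 0×3 = 12; c[2] = 0×4 + 2×3 = 6; c[3] = 2×4 = 8. Result coefficients: [9, 12, 6, 8] → 9 + 12z + 6z^2 + 8z^3

9 + 12z + 6z^2 + 8z^3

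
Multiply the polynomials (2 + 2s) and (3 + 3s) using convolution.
Ascending coefficients: a = [2, 2], b = [3, 3]. c[0] = 2×3 = 6; c[1] = 2×3 + 2×3 = 12; c[2] = 2×3 = 6. Result coefficients: [6, 12, 6] → 6 + 12s + 6s^2

6 + 12s + 6s^2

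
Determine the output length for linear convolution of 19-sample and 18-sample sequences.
Linear/full convolution length: m + n - 1 = 19 + 18 - 1 = 36

36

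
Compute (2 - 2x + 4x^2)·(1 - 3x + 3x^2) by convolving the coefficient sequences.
Ascending coefficients: a = [2, -2, 4], b = [1, -3, 3]. c[0] = 2×1 = 2; c[1] = 2×-3 + -2×1 = -8; c[2] = 2×3 + -2×-3 + 4×1 = 16; c[3] = -2×3 + 4×-3 = -18; c[4] = 4×3 = 12. Result coefficients: [2, -8, 16, -18, 12] → 2 - 8x + 16x^2 - 18x^3 + 12x^4

2 - 8x + 16x^2 - 18x^3 + 12x^4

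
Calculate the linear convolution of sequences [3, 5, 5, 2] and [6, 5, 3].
y[0] = 3×6 = 18; y[1] = 3×5 + 5×6 = 45; y[2] = 3×3 + 5×5 + 5×6 = 64; y[3] = 5×3 + 5×5 + 2×6 = 52; y[4] = 5×3 + 2×5 = 25; y[5] = 2×3 = 6

[18, 45, 64, 52, 25, 6]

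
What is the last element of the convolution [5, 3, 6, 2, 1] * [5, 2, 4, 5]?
Use y[k] = Σ_i a[i]·b[k-i] at k=7. y[7] = 1×5 = 5

5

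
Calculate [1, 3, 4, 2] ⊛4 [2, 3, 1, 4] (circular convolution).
Use y[k] = Σ_j s[j]·t[(k-j) mod 4]. y[0] = 1×2 + 3×4 + 4×1 + 2×3 = 24; y[1] = 1×3 + 3×2 + 4×4 + 2×1 = 27; y[2] = 1×1 + 3×3 + 4×2 + 2×4 = 26; y[3] = 1×4 + 3×1 + 4×3 + 2×2 = 23. Result: [24, 27, 26, 23]

[24, 27, 26, 23]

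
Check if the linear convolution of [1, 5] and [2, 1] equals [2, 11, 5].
Recompute linear convolution of [1, 5] and [2, 1]: y[0] = 1×2 = 2; y[1] = 1×1 + 5×2 = 11; y[2] = 5×1 = 5 → [2, 11, 5]. Given [2, 11, 5] matches, so answer: Yes

Yes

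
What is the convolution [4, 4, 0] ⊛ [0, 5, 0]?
y[0] = 4×0 = 0; y[1] = 4×5 + 4×0 = 20; y[2] = 4×0 + 4×5 + 0×0 = 20; y[3] = 4×0 + 0×5 = 0; y[4] = 0×0 = 0

[0, 20, 20, 0, 0]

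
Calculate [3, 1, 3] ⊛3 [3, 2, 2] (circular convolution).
Use y[k] = Σ_j u[j]·v[(k-j) mod 3]. y[0] = 3×3 + 1×2 + 3×2 = 17; y[1] = 3×2 + 1×3 + 3×2 = 15; y[2] = 3×2 + 1×2 + 3×3 = 17. Result: [17, 15, 17]

[17, 15, 17]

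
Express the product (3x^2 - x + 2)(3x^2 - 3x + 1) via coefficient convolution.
Ascending coefficients: a = [2, -1, 3], b = [1, -3, 3]. c[0] = 2×1 = 2; c[1] = 2×-3 + -1×1 = -7; c[2] = 2×3 + -1×-3 + 3×1 = 12; c[3] = -1×3 + 3×-3 = -12; c[4] = 3×3 = 9. Result coefficients: [2, -7, 12, -12, 9] → 9x^4 - 12x^3 + 12x^2 - 7x + 2

9x^4 - 12x^3 + 12x^2 - 7x + 2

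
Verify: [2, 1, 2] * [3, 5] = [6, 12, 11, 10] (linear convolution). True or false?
Recompute linear convolution of [2, 1, 2] and [3, 5]: y[0] = 2×3 = 6; y[1] = 2×5 + 1×3 = 13; y[2] = 1×5 + 2×3 = 11; y[3] = 2×5 = 10 → [6, 13, 11, 10]. Compare to given [6, 12, 11, 10]: they differ at index 1: given 12, correct 13, so answer: No

No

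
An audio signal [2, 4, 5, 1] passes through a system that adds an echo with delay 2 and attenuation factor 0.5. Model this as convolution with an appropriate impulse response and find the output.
Direct-path + delayed-attenuated-path model → impulse response h = [1, 0, 0.5] (1 at lag 0, 0.5 at lag 2). Output y[n] = x[n] + 0.5·x[n - 2] (with x[n] = 0 outside 0..3): y[0] = 2 + 0.5×0 = 2; y[1] = 4 + 0.5×0 = 4; y[2] = 5 + 0.5×2 = 6.0; y[3] = 1 + 0.5×4 = 3.0; y[4] = 0 + 0.5×5 = 2.5; y[5] = 0 + 0.5×1 = 0.5. So y = [2, 4, 6.0, 3.0, 2.5, 0.5]

[2, 4, 6.0, 3.0, 2.5, 0.5]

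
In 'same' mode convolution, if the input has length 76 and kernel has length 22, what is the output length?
'Same' mode returns an output with the same length as the input: 76

76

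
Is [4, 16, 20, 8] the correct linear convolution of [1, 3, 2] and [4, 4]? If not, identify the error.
Recompute linear convolution of [1, 3, 2] and [4, 4]: y[0] = 1×4 = 4; y[1] = 1×4 + 3×4 = 16; y[2] = 3×4 + 2×4 = 20; y[3] = 2×4 = 8 → [4, 16, 20, 8]. Given [4, 16, 20, 8] matches, so answer: Yes

Yes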